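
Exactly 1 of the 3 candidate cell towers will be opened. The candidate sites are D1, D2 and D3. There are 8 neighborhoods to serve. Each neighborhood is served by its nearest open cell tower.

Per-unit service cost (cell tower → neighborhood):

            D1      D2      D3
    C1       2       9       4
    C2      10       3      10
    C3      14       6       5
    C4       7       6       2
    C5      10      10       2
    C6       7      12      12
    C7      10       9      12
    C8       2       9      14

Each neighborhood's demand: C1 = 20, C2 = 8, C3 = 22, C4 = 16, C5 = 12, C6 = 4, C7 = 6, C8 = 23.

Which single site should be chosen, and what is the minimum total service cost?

Choose D3 only; total service cost 768.

With exactly 1 open, each neighborhood uses its cheapest among the chosen.
{D3}: C1→D3 4·20=80, C2→D3 10·8=80, C3→D3 5·22=110, C4→D3 2·16=32, C5→D3 2·12=24, C6→D3 12·4=48, C7→D3 12·6=72, C8→D3 14·23=322. Service cost 768.
{D1}: service cost 794
{D2}: service cost 861
Among all 3 size-1 choices, {D3} is lowest.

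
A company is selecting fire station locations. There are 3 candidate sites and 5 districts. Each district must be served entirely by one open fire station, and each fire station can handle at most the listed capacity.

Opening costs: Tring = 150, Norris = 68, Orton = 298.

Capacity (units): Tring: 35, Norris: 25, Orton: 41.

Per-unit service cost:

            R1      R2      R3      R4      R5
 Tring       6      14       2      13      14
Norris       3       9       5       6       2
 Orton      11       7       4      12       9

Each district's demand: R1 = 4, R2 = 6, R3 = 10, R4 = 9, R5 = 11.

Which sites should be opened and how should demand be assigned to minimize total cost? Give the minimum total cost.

Minimum total cost: 410

Open {Tring, Norris}: R1→Norris 3·4=12, R2→Tring 14·6=84, R3→Tring 2·10=20, R4→Norris 6·9=54, R5→Norris 2·11=22.
Loads: Tring carries 16/35, Norris carries 24/25. Service 192; fixed 218; total 410.
Next best feasible plan costs 422.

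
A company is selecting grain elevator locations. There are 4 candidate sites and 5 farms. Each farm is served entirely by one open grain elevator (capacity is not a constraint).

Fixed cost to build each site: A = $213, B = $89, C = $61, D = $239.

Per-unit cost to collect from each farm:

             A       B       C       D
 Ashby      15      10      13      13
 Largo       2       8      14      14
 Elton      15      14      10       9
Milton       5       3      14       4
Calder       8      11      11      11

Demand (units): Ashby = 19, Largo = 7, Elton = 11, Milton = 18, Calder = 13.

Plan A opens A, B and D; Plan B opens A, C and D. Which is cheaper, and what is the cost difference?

Plan A is cheaper by 47.

Plan A: {A, B, D}: Ashby→B 10·19=190, Largo→A 2·7=14, Elton→D 9·11=99, Milton→B 3·18=54, Calder→A 8·13=104. Service 461; fixed 541; total 1002.
Plan B: {A, C, D}: Ashby→C 13·19=247, Largo→A 2·7=14, Elton→D 9·11=99, Milton→D 4·18=72, Calder→A 8·13=104. Service 536; fixed 513; total 1049.
Difference: |1002 − 1049| = 47.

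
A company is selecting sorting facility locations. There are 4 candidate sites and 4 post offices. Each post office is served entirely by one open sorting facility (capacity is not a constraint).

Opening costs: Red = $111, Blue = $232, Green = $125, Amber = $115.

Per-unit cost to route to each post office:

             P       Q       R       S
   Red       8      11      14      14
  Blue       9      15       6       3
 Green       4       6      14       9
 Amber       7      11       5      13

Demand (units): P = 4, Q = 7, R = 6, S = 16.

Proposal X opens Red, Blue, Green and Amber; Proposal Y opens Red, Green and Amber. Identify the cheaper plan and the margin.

Proposal Y is cheaper by 136.

Proposal X: {Red, Blue, Green, Amber}: P→Green 4·4=16, Q→Green 6·7=42, R→Amber 5·6=30, S→Blue 3·16=48. Service 136; fixed 583; total 719.
Proposal Y: {Red, Green, Amber}: P→Green 4·4=16, Q→Green 6·7=42, R→Amber 5·6=30, S→Green 9·16=144. Service 232; fixed 351; total 583.
Difference: |719 − 583| = 136.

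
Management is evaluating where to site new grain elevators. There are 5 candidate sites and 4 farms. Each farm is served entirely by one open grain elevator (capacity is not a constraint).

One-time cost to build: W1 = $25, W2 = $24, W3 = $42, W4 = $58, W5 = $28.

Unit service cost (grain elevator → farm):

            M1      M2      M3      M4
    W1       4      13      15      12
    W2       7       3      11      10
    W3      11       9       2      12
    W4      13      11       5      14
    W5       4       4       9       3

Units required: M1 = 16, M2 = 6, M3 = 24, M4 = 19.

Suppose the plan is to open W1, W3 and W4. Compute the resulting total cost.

Each farm is assigned to its cheapest site among the open ones.
{W1, W3, W4}: M1→W1 4·16=64, M2→W3 9·6=54, M3→W3 2·24=48, M4→W1 12·19=228. Service 394; fixed 125; total 519.

Total cost: 519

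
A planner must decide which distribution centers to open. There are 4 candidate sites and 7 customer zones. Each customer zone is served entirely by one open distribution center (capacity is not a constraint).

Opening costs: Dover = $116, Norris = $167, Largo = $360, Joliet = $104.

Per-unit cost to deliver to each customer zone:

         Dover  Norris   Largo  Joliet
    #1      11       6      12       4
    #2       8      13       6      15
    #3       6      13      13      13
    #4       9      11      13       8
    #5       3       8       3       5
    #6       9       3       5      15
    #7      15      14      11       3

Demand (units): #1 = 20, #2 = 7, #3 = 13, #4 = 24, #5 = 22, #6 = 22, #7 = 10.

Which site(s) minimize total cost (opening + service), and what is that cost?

Open Dover and Joliet; minimum total cost 920.

For any fixed open set, each customer zone goes to its cheapest open site; total = fixed + service.
{Dover, Joliet}: #1→Joliet 4·20=80, #2→Dover 8·7=56, #3→Dover 6·13=78, #4→Joliet 8·24=192, #5→Dover 3·22=66, #6→Dover 9·22=198, #7→Joliet 3·10=30. Service 700; fixed 220; total 920.
{Dover, Norris, Joliet}: #1→Joliet 4·20=80, #2→Dover 8·7=56, #3→Dover 6·13=78, #4→Joliet 8·24=192, #5→Dover 3·22=66, #6→Norris 3·22=66, #7→Joliet 3·10=30. Service 568; fixed 387; total 955.
{Norris, Joliet}: service 738 + fixed 271 = 1009
{Dover, Norris, Largo, Joliet}: service 554 + fixed 747 = 1301
No other subset beats 920.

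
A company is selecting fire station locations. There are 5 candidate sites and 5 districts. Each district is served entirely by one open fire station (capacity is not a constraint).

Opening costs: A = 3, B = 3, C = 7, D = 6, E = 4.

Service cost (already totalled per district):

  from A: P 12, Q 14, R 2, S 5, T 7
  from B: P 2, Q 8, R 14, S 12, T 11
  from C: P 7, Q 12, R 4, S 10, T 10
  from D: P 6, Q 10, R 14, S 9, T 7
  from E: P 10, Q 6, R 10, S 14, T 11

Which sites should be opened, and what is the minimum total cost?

For any fixed open set, each district goes to its cheapest open site; total = fixed + service.
{A, B}: P→B 2, Q→B 8, R→A 2, S→A 5, T→A 7. Service 24; fixed 6; total 30.
{A, B, E}: P→B 2, Q→E 6, R→A 2, S→A 5, T→A 7. Service 22; fixed 10; total 32.
{A, B, D}: service 24 + fixed 12 = 36
{A, B, C, D, E}: P→B 2, Q→E 6, R→A 2, S→A 5, T→A 7. Service 22; fixed 23; total 45.
No other subset beats 30.

Open A and B; minimum total cost 30.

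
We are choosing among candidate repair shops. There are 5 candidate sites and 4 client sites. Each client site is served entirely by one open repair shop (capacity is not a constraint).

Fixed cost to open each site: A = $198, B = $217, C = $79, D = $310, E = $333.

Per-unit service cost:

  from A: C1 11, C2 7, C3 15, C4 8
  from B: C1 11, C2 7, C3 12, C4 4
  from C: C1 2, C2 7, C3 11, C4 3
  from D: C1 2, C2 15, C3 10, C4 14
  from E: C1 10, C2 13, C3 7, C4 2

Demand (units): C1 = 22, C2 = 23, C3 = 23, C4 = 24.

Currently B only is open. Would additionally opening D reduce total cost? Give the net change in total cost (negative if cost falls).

No — net change +66 (cost rises by 66).

Current service cost with {B}: 775.
Adding D: each client site re-picks its cheapest; new service cost 531, saving 244.
Extra fixed cost: 310. Net change = 310 − 244 = 66.
(Totals: 992 → 1058.)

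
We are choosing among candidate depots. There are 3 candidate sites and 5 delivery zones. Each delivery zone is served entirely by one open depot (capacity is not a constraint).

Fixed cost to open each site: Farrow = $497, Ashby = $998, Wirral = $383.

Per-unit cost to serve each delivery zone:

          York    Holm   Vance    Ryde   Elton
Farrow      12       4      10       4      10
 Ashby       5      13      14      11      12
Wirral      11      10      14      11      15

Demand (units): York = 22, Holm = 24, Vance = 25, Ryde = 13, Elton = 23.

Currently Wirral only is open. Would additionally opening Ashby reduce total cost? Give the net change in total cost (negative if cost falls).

Current service cost with {Wirral}: 1320.
Adding Ashby: each delivery zone re-picks its cheapest; new service cost 1119, saving 201.
Extra fixed cost: 998. Net change = 998 − 201 = 797.
(Totals: 1703 → 2500.)

No — net change +797 (cost rises by 797).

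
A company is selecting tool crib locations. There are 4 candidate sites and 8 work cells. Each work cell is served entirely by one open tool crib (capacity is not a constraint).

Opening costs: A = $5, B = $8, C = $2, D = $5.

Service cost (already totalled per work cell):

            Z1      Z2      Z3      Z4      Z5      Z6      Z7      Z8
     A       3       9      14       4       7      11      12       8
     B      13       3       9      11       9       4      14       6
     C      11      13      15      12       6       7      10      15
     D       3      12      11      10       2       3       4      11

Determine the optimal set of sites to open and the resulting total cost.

Open A, B and D; minimum total cost 52.

For any fixed open set, each work cell goes to its cheapest open site; total = fixed + service.
{A, B, D}: Z1→A 3, Z2→B 3, Z3→B 9, Z4→A 4, Z5→D 2, Z6→D 3, Z7→D 4, Z8→B 6. Service 34; fixed 18; total 52.
{B, D}: service 40 + fixed 13 = 53
{A, B, C, D}: service 34 + fixed 20 = 54
{C}: Z1→C 11, Z2→C 13, Z3→C 15, Z4→C 12, Z5→C 6, Z6→C 7, Z7→C 10, Z8→C 15. Service 89; fixed 2; total 91.
(All 15 nonempty subsets were checked; A, B and D is lowest.)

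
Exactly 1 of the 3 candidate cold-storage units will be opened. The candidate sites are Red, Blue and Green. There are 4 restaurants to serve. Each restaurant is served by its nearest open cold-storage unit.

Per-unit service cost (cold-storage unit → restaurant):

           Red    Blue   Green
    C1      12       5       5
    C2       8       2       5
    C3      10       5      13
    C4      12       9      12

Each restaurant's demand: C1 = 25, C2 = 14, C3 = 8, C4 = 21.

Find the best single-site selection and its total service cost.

With exactly 1 open, each restaurant uses its cheapest among the chosen.
{Blue}: C1→Blue 5·25=125, C2→Blue 2·14=28, C3→Blue 5·8=40, C4→Blue 9·21=189. Service cost 382.
{Green}: service cost 551
{Red}: service cost 744
Among all 3 size-1 choices, {Blue} is lowest.

Choose Blue only; total service cost 382.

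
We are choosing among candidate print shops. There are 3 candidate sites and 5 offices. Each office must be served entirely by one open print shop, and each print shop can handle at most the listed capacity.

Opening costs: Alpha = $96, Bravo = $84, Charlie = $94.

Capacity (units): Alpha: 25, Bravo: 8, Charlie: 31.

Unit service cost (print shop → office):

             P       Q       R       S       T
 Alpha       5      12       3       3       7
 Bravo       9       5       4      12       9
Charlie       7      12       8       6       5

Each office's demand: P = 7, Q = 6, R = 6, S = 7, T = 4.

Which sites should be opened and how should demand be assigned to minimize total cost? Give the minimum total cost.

Minimum total cost: 312

Open {Alpha, Bravo}: P→Alpha 5·7=35, Q→Bravo 5·6=30, R→Alpha 3·6=18, S→Alpha 3·7=21, T→Alpha 7·4=28.
Loads: Alpha carries 24/25, Bravo carries 6/8. Service 132; fixed 180; total 312.
Next best feasible plan costs 325.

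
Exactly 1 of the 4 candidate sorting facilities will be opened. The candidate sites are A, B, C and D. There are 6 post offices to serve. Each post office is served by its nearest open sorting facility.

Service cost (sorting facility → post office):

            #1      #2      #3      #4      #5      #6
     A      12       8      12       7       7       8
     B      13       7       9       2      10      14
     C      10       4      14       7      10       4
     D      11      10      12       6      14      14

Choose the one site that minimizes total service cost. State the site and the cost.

With exactly 1 open, each post office uses its cheapest among the chosen.
{C}: #1→C 10, #2→C 4, #3→C 14, #4→C 7, #5→C 10, #6→C 4. Service cost 49.
{A}: service cost 54
{B}: service cost 55
Among all 4 size-1 choices, {C} is lowest.

Choose C only; total service cost 49.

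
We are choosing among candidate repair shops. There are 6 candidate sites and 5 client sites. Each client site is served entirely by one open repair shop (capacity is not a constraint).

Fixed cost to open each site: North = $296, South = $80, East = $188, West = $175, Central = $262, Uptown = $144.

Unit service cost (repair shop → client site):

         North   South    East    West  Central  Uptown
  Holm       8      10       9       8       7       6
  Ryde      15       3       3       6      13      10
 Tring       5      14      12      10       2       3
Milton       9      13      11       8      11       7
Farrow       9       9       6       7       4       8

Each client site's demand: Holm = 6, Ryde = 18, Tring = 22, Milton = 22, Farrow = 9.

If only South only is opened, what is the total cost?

Each client site is assigned to its cheapest site among the open ones.
{South}: Holm→South 10·6=60, Ryde→South 3·18=54, Tring→South 14·22=308, Milton→South 13·22=286, Farrow→South 9·9=81. Service 789; fixed 80; total 869.

Total cost: 869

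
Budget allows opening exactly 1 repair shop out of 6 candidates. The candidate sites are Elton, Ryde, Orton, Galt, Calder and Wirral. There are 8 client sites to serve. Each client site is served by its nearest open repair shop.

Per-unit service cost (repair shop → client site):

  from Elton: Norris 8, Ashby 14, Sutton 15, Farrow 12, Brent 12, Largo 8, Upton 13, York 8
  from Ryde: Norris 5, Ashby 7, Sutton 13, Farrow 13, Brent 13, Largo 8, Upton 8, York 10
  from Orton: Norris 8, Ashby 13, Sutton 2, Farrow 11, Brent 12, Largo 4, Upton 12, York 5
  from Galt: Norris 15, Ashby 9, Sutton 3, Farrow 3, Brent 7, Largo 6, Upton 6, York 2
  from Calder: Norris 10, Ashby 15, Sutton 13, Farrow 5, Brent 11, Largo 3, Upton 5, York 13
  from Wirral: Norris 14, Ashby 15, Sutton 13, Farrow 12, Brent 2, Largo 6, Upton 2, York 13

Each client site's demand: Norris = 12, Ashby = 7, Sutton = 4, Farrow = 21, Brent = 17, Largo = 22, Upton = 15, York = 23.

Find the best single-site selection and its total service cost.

Choose Galt only; total service cost 705.

With exactly 1 open, each client site uses its cheapest among the chosen.
{Galt}: Norris→Galt 15·12=180, Ashby→Galt 9·7=63, Sutton→Galt 3·4=12, Farrow→Galt 3·21=63, Brent→Galt 7·17=119, Largo→Galt 6·22=132, Upton→Galt 6·15=90, York→Galt 2·23=46. Service cost 705.
{Calder}: service cost 1009
{Orton}: service cost 1013
Among all 6 size-1 choices, {Galt} is lowest.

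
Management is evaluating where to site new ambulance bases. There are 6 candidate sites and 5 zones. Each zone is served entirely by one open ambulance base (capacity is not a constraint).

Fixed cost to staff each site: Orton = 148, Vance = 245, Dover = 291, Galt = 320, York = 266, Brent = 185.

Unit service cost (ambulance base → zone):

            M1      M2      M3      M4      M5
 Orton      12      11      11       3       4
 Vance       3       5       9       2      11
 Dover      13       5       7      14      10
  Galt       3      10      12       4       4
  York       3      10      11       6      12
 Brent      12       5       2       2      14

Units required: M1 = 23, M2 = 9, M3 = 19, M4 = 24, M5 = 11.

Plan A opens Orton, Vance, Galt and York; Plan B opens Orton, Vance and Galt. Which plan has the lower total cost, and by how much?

Plan B is cheaper by 266.

Plan A: {Orton, Vance, Galt, York}: M1→Vance 3·23=69, M2→Vance 5·9=45, M3→Vance 9·19=171, M4→Vance 2·24=48, M5→Orton 4·11=44. Service 377; fixed 979; total 1356.
Plan B: {Orton, Vance, Galt}: M1→Vance 3·23=69, M2→Vance 5·9=45, M3→Vance 9·19=171, M4→Vance 2·24=48, M5→Orton 4·11=44. Service 377; fixed 713; total 1090.
Difference: |1356 − 1090| = 266.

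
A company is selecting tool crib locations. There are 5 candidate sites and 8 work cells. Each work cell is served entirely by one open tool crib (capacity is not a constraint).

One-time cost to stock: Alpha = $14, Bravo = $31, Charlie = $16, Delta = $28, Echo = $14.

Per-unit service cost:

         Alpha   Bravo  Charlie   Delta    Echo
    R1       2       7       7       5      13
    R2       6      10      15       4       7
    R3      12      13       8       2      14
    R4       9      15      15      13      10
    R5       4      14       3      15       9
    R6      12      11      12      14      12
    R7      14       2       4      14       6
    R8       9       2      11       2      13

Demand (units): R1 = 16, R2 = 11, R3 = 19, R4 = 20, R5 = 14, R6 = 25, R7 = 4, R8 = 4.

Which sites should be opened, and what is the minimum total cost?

For any fixed open set, each work cell goes to its cheapest open site; total = fixed + service.
{Alpha, Bravo, Delta}: R1→Alpha 2·16=32, R2→Delta 4·11=44, R3→Delta 2·19=38, R4→Alpha 9·20=180, R5→Alpha 4·14=56, R6→Bravo 11·25=275, R7→Bravo 2·4=8, R8→Bravo 2·4=8. Service 641; fixed 73; total 714.
{Alpha, Bravo, Charlie, Delta}: service 627 + fixed 89 = 716
{Alpha, Charlie, Delta}: R1→Alpha 2·16=32, R2→Delta 4·11=44, R3→Delta 2·19=38, R4→Alpha 9·20=180, R5→Charlie 3·14=42, R6→Alpha 12·25=300, R7→Charlie 4·4=16, R8→Delta 2·4=8. Service 660; fixed 58; total 718.
{Alpha, Bravo, Charlie, Delta, Echo}: service 627 + fixed 103 = 730
No other subset beats 714.

Open Alpha, Bravo and Delta; minimum total cost 714.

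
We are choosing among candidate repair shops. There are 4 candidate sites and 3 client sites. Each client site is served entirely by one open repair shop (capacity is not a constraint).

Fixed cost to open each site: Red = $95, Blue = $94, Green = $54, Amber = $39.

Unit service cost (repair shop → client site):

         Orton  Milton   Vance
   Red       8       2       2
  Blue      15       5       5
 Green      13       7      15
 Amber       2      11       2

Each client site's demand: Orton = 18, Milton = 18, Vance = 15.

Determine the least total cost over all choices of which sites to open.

Minimum total cost: 236

For any fixed open set, each client site goes to its cheapest open site; total = fixed + service.
{Red, Amber}: Orton→Amber 2·18=36, Milton→Red 2·18=36, Vance→Red 2·15=30. Service 102; fixed 134; total 236.
{Green, Amber}: Orton→Amber 2·18=36, Milton→Green 7·18=126, Vance→Amber 2·15=30. Service 192; fixed 93; total 285.
{Blue, Amber}: service 156 + fixed 133 = 289
{Red, Blue, Green, Amber}: Orton→Amber 2·18=36, Milton→Red 2·18=36, Vance→Red 2·15=30. Service 102; fixed 282; total 384.
No other subset beats 236.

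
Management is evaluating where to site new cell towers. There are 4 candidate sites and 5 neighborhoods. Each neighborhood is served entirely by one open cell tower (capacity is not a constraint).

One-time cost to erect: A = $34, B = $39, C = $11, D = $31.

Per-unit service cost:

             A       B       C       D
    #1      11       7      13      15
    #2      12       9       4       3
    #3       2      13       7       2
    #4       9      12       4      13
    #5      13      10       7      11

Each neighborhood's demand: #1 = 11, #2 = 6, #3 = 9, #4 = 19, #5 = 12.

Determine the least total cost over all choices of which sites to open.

For any fixed open set, each neighborhood goes to its cheapest open site; total = fixed + service.
{B, C, D}: #1→B 7·11=77, #2→D 3·6=18, #3→D 2·9=18, #4→C 4·19=76, #5→C 7·12=84. Service 273; fixed 81; total 354.
{A, B, C}: service 279 + fixed 84 = 363
{A, C}: service 323 + fixed 45 = 368
{A, B, C, D}: #1→B 7·11=77, #2→D 3·6=18, #3→A 2·9=18, #4→C 4·19=76, #5→C 7·12=84. Service 273; fixed 115; total 388.
No other subset beats 354.

Minimum total cost: 354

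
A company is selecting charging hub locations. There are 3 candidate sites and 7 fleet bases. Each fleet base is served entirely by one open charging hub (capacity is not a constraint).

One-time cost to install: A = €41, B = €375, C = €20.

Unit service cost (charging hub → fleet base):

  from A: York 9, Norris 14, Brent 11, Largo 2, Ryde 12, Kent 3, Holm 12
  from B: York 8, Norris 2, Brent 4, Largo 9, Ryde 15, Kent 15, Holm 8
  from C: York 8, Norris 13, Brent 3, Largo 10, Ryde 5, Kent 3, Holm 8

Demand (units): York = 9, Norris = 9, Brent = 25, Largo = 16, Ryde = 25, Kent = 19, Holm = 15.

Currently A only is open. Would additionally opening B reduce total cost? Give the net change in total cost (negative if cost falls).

Current service cost with {A}: 1051.
Adding B: each fleet base re-picks its cheapest; new service cost 699, saving 352.
Extra fixed cost: 375. Net change = 375 − 352 = 23.
(Totals: 1092 → 1115.)

No — net change +23 (cost rises by 23).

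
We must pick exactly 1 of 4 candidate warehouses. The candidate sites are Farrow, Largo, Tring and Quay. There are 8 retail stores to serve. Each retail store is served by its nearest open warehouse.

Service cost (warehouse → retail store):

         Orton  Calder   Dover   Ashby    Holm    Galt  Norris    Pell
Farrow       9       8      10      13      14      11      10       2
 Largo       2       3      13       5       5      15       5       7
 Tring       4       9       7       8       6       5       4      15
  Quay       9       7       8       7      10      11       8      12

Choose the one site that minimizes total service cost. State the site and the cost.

With exactly 1 open, each retail store uses its cheapest among the chosen.
{Largo}: Orton→Largo 2, Calder→Largo 3, Dover→Largo 13, Ashby→Largo 5, Holm→Largo 5, Galt→Largo 15, Norris→Largo 5, Pell→Largo 7. Service cost 55.
{Tring}: service cost 58
{Quay}: service cost 72
Among all 4 size-1 choices, {Largo} is lowest.

Choose Largo only; total service cost 55.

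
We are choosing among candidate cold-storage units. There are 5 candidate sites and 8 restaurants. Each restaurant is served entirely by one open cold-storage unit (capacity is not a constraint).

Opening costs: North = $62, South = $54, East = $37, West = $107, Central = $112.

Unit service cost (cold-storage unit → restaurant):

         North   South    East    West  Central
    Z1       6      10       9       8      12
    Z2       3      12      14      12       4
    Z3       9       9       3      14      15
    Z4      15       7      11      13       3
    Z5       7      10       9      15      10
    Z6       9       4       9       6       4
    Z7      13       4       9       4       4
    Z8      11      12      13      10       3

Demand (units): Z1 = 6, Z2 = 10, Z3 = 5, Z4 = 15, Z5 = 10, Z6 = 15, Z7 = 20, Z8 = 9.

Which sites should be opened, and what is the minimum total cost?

For any fixed open set, each restaurant goes to its cheapest open site; total = fixed + service.
{East, Central}: Z1→East 9·6=54, Z2→Central 4·10=40, Z3→East 3·5=15, Z4→Central 3·15=45, Z5→East 9·10=90, Z6→Central 4·15=60, Z7→Central 4·20=80, Z8→Central 3·9=27. Service 411; fixed 149; total 560.
{North, Central}: service 393 + fixed 174 = 567
{North, East, Central}: Z1→North 6·6=36, Z2→North 3·10=30, Z3→East 3·5=15, Z4→Central 3·15=45, Z5→North 7·10=70, Z6→Central 4·15=60, Z7→Central 4·20=80, Z8→Central 3·9=27. Service 363; fixed 211; total 574.
{North, South, East, West, Central}: service 363 + fixed 372 = 735
No other subset beats 560.

Open East and Central; minimum total cost 560.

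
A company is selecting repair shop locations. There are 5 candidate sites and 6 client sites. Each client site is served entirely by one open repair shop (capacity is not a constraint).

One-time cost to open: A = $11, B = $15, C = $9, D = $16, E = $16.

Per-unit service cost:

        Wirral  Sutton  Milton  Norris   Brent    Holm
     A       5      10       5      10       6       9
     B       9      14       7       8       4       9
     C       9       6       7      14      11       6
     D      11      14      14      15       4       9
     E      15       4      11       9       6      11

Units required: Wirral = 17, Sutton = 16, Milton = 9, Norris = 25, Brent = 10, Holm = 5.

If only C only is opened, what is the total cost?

Total cost: 811

Each client site is assigned to its cheapest site among the open ones.
{C}: Wirral→C 9·17=153, Sutton→C 6·16=96, Milton→C 7·9=63, Norris→C 14·25=350, Brent→C 11·10=110, Holm→C 6·5=30. Service 802; fixed 9; total 811.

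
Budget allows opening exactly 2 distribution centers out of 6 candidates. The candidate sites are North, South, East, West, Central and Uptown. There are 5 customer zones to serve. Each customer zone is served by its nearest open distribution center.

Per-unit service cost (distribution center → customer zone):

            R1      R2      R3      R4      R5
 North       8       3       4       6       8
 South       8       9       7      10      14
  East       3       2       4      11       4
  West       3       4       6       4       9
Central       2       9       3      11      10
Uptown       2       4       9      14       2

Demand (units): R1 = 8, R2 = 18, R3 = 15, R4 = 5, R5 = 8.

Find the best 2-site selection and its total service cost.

Choose East and West; total service cost 172.

With exactly 2 open, each customer zone uses its cheapest among the chosen.
{East, West}: R1→East 3·8=24, R2→East 2·18=36, R3→East 4·15=60, R4→West 4·5=20, R5→East 4·8=32. Service cost 172.
{North, Uptown}: service cost 176
{North, East}: service cost 182
Among all 15 size-2 choices, {East, West} is lowest.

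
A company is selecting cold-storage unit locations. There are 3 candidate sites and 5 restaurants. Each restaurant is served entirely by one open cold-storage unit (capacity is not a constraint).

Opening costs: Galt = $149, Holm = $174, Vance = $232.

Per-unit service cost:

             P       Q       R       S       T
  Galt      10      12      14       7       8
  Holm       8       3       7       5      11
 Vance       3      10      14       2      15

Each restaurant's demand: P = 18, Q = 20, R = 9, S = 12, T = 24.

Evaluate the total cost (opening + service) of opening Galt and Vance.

Each restaurant is assigned to its cheapest site among the open ones.
{Galt, Vance}: P→Vance 3·18=54, Q→Vance 10·20=200, R→Galt 14·9=126, S→Vance 2·12=24, T→Galt 8·24=192. Service 596; fixed 381; total 977.

Total cost: 977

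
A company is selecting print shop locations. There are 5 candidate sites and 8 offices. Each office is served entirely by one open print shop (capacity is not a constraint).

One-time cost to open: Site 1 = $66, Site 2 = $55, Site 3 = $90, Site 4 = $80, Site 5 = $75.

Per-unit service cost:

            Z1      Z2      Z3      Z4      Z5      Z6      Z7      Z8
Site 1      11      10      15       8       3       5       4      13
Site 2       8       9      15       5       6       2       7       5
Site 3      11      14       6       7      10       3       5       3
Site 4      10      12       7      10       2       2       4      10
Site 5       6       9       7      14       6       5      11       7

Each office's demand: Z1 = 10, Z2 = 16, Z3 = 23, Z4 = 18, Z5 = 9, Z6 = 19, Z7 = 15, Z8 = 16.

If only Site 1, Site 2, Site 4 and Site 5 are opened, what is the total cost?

Total cost: 927

Each office is assigned to its cheapest site among the open ones.
{Site 1, Site 2, Site 4, Site 5}: Z1→Site 5 6·10=60, Z2→Site 2 9·16=144, Z3→Site 4 7·23=161, Z4→Site 2 5·18=90, Z5→Site 4 2·9=18, Z6→Site 2 2·19=38, Z7→Site 1 4·15=60, Z8→Site 2 5·16=80. Service 651; fixed 276; total 927.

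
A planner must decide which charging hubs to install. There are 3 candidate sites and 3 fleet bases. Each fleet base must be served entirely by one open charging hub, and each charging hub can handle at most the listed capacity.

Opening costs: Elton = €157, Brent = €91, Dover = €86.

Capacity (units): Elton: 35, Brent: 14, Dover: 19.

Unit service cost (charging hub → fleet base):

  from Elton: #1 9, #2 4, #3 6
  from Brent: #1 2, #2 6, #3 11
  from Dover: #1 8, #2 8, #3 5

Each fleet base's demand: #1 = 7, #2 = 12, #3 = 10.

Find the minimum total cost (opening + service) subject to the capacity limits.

Open {Elton}: #1→Elton 9·7=63, #2→Elton 4·12=48, #3→Elton 6·10=60.
Loads: Elton carries 29/35. Service 171; fixed 157; total 328.
Next best feasible plan costs 355.

Minimum total cost: 328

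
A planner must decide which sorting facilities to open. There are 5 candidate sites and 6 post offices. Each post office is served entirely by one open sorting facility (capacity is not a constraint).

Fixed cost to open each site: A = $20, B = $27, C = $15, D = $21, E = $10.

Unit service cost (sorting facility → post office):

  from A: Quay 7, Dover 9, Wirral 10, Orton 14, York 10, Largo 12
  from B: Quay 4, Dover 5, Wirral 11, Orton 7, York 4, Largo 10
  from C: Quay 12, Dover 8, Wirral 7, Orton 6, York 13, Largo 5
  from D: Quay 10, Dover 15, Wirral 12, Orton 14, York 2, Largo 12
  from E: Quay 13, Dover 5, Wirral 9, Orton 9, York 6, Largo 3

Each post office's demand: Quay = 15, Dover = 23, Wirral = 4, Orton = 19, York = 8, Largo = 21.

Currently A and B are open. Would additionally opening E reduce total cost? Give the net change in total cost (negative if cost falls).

Yes — net change −141 (cost falls by 141).

Current service cost with {A, B}: 590.
Adding E: each post office re-picks its cheapest; new service cost 439, saving 151.
Extra fixed cost: 10. Net change = 10 − 151 = -141.
(Totals: 637 → 496.)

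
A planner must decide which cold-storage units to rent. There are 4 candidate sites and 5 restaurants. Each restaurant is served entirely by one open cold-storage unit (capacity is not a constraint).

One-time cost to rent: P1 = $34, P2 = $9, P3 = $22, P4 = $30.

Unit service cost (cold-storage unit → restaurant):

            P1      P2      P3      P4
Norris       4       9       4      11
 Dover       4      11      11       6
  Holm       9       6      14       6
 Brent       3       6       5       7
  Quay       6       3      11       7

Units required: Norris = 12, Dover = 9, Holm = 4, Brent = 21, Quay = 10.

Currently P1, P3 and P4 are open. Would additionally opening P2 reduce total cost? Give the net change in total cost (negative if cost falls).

Current service cost with {P1, P3, P4}: 231.
Adding P2: each restaurant re-picks its cheapest; new service cost 201, saving 30.
Extra fixed cost: 9. Net change = 9 − 30 = -21.
(Totals: 317 → 296.)

Yes — net change −21 (cost falls by 21).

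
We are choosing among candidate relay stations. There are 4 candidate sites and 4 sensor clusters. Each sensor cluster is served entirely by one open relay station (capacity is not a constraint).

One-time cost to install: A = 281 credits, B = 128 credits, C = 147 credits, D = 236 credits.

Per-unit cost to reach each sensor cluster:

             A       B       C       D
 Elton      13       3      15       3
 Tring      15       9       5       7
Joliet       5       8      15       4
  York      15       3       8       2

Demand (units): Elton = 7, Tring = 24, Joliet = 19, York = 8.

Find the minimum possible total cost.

For any fixed open set, each sensor cluster goes to its cheapest open site; total = fixed + service.
{D}: Elton→D 3·7=21, Tring→D 7·24=168, Joliet→D 4·19=76, York→D 2·8=16. Service 281; fixed 236; total 517.
{B}: service 413 + fixed 128 = 541
{B, C}: service 317 + fixed 275 = 592
{A, B, C, D}: Elton→B 3·7=21, Tring→C 5·24=120, Joliet→D 4·19=76, York→D 2·8=16. Service 233; fixed 792; total 1025.
No other subset beats 517.

Minimum total cost: 517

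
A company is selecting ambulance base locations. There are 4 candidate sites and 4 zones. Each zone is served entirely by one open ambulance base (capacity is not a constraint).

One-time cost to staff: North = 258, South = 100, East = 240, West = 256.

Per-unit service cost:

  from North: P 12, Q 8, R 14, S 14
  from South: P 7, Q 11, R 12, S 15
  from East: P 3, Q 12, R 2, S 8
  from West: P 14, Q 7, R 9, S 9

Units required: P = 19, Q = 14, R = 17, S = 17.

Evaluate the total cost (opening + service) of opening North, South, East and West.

Total cost: 1179

Each zone is assigned to its cheapest site among the open ones.
{North, South, East, West}: P→East 3·19=57, Q→West 7·14=98, R→East 2·17=34, S→East 8·17=136. Service 325; fixed 854; total 1179.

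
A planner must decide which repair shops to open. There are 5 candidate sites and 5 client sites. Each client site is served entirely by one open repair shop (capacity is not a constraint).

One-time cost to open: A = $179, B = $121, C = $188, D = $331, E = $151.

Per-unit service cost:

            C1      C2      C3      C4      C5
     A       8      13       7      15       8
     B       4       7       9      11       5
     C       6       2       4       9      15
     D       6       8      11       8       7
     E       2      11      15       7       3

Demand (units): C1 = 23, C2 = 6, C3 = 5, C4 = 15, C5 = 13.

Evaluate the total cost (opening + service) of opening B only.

Total cost: 530

Each client site is assigned to its cheapest site among the open ones.
{B}: C1→B 4·23=92, C2→B 7·6=42, C3→B 9·5=45, C4→B 11·15=165, C5→B 5·13=65. Service 409; fixed 121; total 530.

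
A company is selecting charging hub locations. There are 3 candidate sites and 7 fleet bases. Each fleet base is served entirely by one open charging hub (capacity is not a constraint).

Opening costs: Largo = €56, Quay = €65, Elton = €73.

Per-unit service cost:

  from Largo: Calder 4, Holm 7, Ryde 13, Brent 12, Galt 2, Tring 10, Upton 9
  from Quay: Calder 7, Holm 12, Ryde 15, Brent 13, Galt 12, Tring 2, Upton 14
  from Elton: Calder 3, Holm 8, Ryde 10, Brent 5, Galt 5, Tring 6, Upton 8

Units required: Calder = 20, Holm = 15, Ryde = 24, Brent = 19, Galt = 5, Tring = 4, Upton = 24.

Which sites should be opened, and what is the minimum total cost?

For any fixed open set, each fleet base goes to its cheapest open site; total = fixed + service.
{Elton}: Calder→Elton 3·20=60, Holm→Elton 8·15=120, Ryde→Elton 10·24=240, Brent→Elton 5·19=95, Galt→Elton 5·5=25, Tring→Elton 6·4=24, Upton→Elton 8·24=192. Service 756; fixed 73; total 829.
{Largo, Elton}: service 726 + fixed 129 = 855
{Quay, Elton}: service 740 + fixed 138 = 878
{Largo, Quay, Elton}: Calder→Elton 3·20=60, Holm→Largo 7·15=105, Ryde→Elton 10·24=240, Brent→Elton 5·19=95, Galt→Largo 2·5=10, Tring→Quay 2·4=8, Upton→Elton 8·24=192. Service 710; fixed 194; total 904.
No other subset beats 829.

Open Elton only; minimum total cost 829.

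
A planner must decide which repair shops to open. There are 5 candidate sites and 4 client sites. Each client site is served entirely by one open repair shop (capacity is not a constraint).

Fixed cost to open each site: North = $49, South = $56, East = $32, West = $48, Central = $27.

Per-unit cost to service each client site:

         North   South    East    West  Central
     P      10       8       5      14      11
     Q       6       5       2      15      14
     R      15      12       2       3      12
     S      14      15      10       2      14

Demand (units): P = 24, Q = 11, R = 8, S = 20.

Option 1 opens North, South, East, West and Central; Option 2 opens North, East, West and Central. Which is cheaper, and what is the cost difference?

Option 1: {North, South, East, West, Central}: P→East 5·24=120, Q→East 2·11=22, R→East 2·8=16, S→West 2·20=40. Service 198; fixed 212; total 410.
Option 2: {North, East, West, Central}: P→East 5·24=120, Q→East 2·11=22, R→East 2·8=16, S→West 2·20=40. Service 198; fixed 156; total 354.
Difference: |410 − 354| = 56.

Option 2 is cheaper by 56.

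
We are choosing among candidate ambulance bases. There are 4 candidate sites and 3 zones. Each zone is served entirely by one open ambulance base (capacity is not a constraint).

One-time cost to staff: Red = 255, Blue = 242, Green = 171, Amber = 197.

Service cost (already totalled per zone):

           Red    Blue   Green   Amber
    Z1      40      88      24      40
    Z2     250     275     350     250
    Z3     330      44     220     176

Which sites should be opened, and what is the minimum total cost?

For any fixed open set, each zone goes to its cheapest open site; total = fixed + service.
{Blue}: Z1→Blue 88, Z2→Blue 275, Z3→Blue 44. Service 407; fixed 242; total 649.
{Amber}: service 466 + fixed 197 = 663
{Blue, Green}: service 343 + fixed 413 = 756
{Red, Blue, Green, Amber}: service 318 + fixed 865 = 1183
No other subset beats 649.

Open Blue only; minimum total cost 649.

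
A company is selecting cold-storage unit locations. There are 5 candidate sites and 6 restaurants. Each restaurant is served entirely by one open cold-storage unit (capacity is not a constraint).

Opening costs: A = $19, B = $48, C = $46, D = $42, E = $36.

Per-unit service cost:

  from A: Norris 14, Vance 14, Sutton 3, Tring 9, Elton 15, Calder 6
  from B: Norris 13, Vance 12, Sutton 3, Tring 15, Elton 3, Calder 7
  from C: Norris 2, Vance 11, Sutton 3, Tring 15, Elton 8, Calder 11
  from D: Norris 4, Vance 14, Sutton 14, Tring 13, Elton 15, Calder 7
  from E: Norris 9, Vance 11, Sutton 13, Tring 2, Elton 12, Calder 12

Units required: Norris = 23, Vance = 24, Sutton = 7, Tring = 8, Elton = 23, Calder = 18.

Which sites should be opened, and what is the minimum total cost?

Open B, C and E; minimum total cost 672.

For any fixed open set, each restaurant goes to its cheapest open site; total = fixed + service.
{B, C, E}: Norris→C 2·23=46, Vance→C 11·24=264, Sutton→B 3·7=21, Tring→E 2·8=16, Elton→B 3·23=69, Calder→B 7·18=126. Service 542; fixed 130; total 672.
{A, B, C, E}: service 524 + fixed 149 = 673
{A, B, C}: service 580 + fixed 113 = 693
{A, B, C, D, E}: service 524 + fixed 191 = 715
No other subset beats 672.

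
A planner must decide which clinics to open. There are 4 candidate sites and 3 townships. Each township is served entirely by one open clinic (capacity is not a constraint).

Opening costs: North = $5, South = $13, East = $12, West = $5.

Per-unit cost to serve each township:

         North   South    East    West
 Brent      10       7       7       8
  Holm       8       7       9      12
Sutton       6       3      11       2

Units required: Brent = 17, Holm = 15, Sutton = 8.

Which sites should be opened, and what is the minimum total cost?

Open South and West; minimum total cost 258.

For any fixed open set, each township goes to its cheapest open site; total = fixed + service.
{South, West}: Brent→South 7·17=119, Holm→South 7·15=105, Sutton→West 2·8=16. Service 240; fixed 18; total 258.
{South}: service 248 + fixed 13 = 261
{North, South, West}: Brent→South 7·17=119, Holm→South 7·15=105, Sutton→West 2·8=16. Service 240; fixed 23; total 263.
{North, South, East, West}: service 240 + fixed 35 = 275
No other subset beats 258.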